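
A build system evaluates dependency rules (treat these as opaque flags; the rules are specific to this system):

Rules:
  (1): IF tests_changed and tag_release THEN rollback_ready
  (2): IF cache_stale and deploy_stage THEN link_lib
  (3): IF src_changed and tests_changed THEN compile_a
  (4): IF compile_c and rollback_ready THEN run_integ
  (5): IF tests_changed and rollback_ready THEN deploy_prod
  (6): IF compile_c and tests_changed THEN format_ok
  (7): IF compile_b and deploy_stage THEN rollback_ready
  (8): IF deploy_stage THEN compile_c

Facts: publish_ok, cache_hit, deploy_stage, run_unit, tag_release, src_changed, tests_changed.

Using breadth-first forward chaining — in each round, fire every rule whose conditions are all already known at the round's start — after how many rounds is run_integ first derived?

Round 1 fires (1), (3), (8), giving rollback_ready, compile_a, compile_c.
Round 2 fires (4), (5), (6), giving run_integ, deploy_prod, format_ok.
run_integ first appears in round 2.

2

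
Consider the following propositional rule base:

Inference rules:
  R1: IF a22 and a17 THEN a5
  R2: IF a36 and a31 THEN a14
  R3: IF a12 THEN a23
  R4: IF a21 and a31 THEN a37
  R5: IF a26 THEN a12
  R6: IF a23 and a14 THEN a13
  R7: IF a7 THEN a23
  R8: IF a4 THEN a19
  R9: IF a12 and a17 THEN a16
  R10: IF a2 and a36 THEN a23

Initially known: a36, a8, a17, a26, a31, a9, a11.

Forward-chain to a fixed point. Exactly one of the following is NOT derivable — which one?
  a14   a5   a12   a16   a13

a5

Round 1 — R2, R5, derive a14, a12.
Round 2 — R3, R9, derive a23, a16.
Round 3 — R6, derive a13.
Derived: a13 (round 3), a12 (round 1), a16 (round 2), a14 (round 1). a5 never appears in any round.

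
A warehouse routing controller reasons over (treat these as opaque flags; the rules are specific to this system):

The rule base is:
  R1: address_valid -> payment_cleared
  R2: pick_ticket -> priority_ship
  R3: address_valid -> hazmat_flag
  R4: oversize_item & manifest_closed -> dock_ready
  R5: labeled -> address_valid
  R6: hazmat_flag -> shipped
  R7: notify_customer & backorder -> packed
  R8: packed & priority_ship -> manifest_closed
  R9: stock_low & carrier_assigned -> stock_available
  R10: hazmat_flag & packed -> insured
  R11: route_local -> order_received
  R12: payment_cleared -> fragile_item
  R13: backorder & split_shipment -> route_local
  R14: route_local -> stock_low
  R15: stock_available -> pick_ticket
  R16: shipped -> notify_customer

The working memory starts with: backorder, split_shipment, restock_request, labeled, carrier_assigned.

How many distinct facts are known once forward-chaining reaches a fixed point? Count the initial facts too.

20

[1] R5 [labeled -> address_valid]; R13 [backorder & split_shipment -> route_local]. ⇒ new: address_valid, route_local.
[2] R1 [address_valid -> payment_cleared]; R3 [address_valid -> hazmat_flag]; R11 [route_local -> order_received]; R14 [route_local -> stock_low]. ⇒ new: payment_cleared, hazmat_flag, order_received, stock_low.
[3] R6 [hazmat_flag -> shipped]; R9 [stock_low & carrier_assigned -> stock_available]; R12 [payment_cleared -> fragile_item]. ⇒ new: shipped, stock_available, fragile_item.
[4] R15 [stock_available -> pick_ticket]; R16 [shipped -> notify_customer]. ⇒ new: pick_ticket, notify_customer.
[5] R2 [pick_ticket -> priority_ship]; R7 [notify_customer & backorder -> packed]. ⇒ new: priority_ship, packed.
[6] R8 [packed & priority_ship -> manifest_closed]; R10 [hazmat_flag & packed -> insured]. ⇒ new: manifest_closed, insured.
Closure: {address_valid, backorder, carrier_assigned, fragile_item, hazmat_flag, insured, labeled, manifest_closed, notify_customer, order_received, packed, payment_cleared, pick_ticket, priority_ship, restock_request, route_local, shipped, split_shipment, stock_available, stock_low} — 20 facts.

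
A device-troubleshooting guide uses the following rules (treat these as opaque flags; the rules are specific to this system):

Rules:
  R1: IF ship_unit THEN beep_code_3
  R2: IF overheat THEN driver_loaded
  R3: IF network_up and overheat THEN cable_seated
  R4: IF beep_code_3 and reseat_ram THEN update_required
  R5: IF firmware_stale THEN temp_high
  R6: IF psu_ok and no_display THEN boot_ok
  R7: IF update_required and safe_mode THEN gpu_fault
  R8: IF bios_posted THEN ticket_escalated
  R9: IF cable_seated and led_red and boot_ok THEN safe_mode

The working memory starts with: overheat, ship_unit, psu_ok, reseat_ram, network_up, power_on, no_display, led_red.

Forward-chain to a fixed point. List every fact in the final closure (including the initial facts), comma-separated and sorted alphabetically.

Round 1 fires R1, R2, R3, R6, giving beep_code_3, driver_loaded, cable_seated, boot_ok.
Round 2 fires R4, R9, giving update_required, safe_mode.
Round 3 fires R7, giving gpu_fault.

beep_code_3, boot_ok, cable_seated, driver_loaded, gpu_fault, led_red, network_up, no_display, overheat, power_on, psu_ok, reseat_ram, safe_mode, ship_unit, update_required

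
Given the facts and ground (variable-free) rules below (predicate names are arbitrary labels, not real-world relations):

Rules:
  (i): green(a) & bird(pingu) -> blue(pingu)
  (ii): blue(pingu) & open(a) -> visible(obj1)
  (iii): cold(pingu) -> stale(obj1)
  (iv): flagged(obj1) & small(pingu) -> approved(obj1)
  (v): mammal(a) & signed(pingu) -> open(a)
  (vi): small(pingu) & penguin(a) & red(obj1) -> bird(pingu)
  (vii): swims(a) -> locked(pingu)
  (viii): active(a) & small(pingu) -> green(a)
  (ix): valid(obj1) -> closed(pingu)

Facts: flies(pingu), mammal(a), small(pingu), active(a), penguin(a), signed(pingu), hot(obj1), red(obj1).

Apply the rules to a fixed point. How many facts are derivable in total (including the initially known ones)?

13

Round 1 — (v), (vi), (viii), derive open(a), bird(pingu), green(a).
Round 2 — (i), derive blue(pingu).
Round 3 — (ii), derive visible(obj1).
Closure: {active(a), bird(pingu), blue(pingu), flies(pingu), green(a), hot(obj1), mammal(a), open(a), penguin(a), red(obj1), signed(pingu), small(pingu), visible(obj1)} — 13 facts.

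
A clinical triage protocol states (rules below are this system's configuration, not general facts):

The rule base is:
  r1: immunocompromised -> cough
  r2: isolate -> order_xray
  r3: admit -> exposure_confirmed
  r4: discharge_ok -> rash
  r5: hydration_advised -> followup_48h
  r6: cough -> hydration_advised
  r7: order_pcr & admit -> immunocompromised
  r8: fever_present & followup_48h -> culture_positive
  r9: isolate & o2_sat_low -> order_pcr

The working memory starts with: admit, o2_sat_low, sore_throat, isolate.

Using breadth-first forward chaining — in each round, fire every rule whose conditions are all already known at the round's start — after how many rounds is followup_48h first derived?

5

Round 1 — r2, r3, r9, derive order_xray, exposure_confirmed, order_pcr.
Round 2 — r7, derive immunocompromised.
Round 3 — r1, derive cough.
Round 4 — r6, derive hydration_advised.
Round 5 — r5, derive followup_48h.
followup_48h first appears in round 5.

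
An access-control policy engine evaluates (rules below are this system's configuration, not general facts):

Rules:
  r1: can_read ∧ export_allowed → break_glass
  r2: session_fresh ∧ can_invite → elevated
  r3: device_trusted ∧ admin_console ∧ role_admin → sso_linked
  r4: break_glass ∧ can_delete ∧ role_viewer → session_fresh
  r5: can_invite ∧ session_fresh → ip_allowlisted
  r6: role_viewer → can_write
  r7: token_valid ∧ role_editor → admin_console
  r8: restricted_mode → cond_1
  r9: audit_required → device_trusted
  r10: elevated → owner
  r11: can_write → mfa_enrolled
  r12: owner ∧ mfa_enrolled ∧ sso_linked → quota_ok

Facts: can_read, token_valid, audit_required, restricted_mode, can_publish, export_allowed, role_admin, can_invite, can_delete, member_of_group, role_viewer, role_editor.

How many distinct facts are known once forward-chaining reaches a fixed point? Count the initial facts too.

[1] r1 [can_read ∧ export_allowed → break_glass]; r6 [role_viewer → can_write]; r7 [token_valid ∧ role_editor → admin_console]; r8 [restricted_mode → cond_1]; r9 [audit_required → device_trusted]. ⇒ new: break_glass, can_write, admin_console, cond_1, device_trusted.
[2] r3 [device_trusted ∧ admin_console ∧ role_admin → sso_linked]; r4 [break_glass ∧ can_delete ∧ role_viewer → session_fresh]; r11 [can_write → mfa_enrolled]. ⇒ new: sso_linked, session_fresh, mfa_enrolled.
[3] r2 [session_fresh ∧ can_invite → elevated]; r5 [can_invite ∧ session_fresh → ip_allowlisted]. ⇒ new: elevated, ip_allowlisted.
[4] r10 [elevated → owner]. ⇒ new: owner.
[5] r12 [owner ∧ mfa_enrolled ∧ sso_linked → quota_ok]. ⇒ new: quota_ok.
Closure: {admin_console, audit_required, break_glass, can_delete, can_invite, can_publish, can_read, can_write, cond_1, device_trusted, elevated, export_allowed, ip_allowlisted, member_of_group, mfa_enrolled, owner, quota_ok, restricted_mode, role_admin, role_editor, role_viewer, session_fresh, sso_linked, token_valid} — 24 facts.

24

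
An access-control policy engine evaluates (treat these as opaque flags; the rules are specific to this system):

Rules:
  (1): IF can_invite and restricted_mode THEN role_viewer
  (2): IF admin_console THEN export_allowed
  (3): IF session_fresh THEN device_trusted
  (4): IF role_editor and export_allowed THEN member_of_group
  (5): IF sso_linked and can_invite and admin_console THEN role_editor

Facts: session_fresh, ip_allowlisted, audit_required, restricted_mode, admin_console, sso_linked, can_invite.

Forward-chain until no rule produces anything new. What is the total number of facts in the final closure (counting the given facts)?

12

Round 1: (1) [IF can_invite and restricted_mode THEN role_viewer]; (2) [IF admin_console THEN export_allowed]; (3) [IF session_fresh THEN device_trusted]; (5) [IF sso_linked and can_invite and admin_console THEN role_editor]. New: role_viewer, export_allowed, device_trusted, role_editor.
Round 2: (4) [IF role_editor and export_allowed THEN member_of_group]. New: member_of_group.
Closure: {admin_console, audit_required, can_invite, device_trusted, export_allowed, ip_allowlisted, member_of_group, restricted_mode, role_editor, role_viewer, session_fresh, sso_linked} — 12 facts.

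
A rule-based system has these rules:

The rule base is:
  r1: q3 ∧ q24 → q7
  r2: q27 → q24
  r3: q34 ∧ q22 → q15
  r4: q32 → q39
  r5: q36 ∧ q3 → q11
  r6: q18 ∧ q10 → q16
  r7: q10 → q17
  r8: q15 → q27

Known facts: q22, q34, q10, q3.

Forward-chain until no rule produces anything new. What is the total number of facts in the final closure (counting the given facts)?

9

Round 1 — r3, r7, derive q15, q17.
Round 2 — r8, derive q27.
Round 3 — r2, derive q24.
Round 4 — r1, derive q7.
Closure: {q10, q15, q17, q22, q24, q27, q3, q34, q7} — 9 facts.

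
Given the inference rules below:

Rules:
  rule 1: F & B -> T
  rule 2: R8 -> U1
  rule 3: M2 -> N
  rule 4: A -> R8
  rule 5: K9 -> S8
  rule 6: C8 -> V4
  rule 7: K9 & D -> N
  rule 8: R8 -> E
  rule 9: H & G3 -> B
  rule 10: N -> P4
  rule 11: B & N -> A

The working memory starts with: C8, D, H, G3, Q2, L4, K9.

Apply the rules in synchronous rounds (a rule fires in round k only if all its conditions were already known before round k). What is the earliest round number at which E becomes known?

4

Round 1: rule 5 [K9 -> S8]; rule 6 [C8 -> V4]; rule 7 [K9 & D -> N]; rule 9 [H & G3 -> B]. Adds S8, V4, N, B.
Round 2: rule 10 [N -> P4]; rule 11 [B & N -> A]. Adds P4, A.
Round 3: rule 4 [A -> R8]. Adds R8.
Round 4: rule 2 [R8 -> U1]; rule 8 [R8 -> E]. Adds U1, E.
E first appears in round 4.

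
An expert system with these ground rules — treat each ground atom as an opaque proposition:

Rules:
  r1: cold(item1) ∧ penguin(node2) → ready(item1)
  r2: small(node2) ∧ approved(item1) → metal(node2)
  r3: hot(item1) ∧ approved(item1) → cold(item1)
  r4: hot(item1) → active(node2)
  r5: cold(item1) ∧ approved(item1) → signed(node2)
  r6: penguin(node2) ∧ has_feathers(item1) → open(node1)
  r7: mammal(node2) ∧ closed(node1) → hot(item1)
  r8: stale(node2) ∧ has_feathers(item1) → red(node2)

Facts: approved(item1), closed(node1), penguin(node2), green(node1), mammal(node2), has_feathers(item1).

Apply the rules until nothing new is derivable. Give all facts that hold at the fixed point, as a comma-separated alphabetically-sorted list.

Round 1 fires r6, r7, giving open(node1), hot(item1).
Round 2 fires r3, r4, giving cold(item1), active(node2).
Round 3 fires r1, r5, giving ready(item1), signed(node2).

active(node2), approved(item1), closed(node1), cold(item1), green(node1), has_feathers(item1), hot(item1), mammal(node2), open(node1), penguin(node2), ready(item1), signed(node2)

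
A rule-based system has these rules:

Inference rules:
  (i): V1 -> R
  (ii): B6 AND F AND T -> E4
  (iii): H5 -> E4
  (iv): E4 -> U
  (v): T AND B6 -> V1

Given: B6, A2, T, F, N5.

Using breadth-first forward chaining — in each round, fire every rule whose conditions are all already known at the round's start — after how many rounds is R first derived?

2

Round 1: (ii) [B6 AND F AND T -> E4]; (v) [T AND B6 -> V1]. Adds E4, V1.
Round 2: (i) [V1 -> R]; (iv) [E4 -> U]. Adds R, U.
R first appears in round 2.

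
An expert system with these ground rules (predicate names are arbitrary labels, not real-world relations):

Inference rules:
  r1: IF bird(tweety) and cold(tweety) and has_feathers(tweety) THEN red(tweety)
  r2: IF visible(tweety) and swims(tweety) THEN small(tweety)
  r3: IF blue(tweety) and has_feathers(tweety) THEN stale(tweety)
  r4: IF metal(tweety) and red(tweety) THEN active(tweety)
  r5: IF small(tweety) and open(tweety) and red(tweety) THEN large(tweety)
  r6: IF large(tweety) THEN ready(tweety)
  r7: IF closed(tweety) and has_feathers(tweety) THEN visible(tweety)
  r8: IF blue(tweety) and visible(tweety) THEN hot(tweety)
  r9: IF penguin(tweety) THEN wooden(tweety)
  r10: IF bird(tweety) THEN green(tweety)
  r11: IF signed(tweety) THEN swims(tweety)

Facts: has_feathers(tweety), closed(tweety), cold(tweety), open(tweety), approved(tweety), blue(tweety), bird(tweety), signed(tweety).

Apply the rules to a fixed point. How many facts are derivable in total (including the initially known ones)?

Round 1 — r1, r3, r7, r10, r11, derive red(tweety), stale(tweety), visible(tweety), green(tweety), swims(tweety).
Round 2 — r2, r8, derive small(tweety), hot(tweety).
Round 3 — r5, derive large(tweety).
Round 4 — r6, derive ready(tweety).
Closure: {approved(tweety), bird(tweety), blue(tweety), closed(tweety), cold(tweety), green(tweety), has_feathers(tweety), hot(tweety), large(tweety), open(tweety), ready(tweety), red(tweety), signed(tweety), small(tweety), stale(tweety), swims(tweety), visible(tweety)} — 17 facts.

17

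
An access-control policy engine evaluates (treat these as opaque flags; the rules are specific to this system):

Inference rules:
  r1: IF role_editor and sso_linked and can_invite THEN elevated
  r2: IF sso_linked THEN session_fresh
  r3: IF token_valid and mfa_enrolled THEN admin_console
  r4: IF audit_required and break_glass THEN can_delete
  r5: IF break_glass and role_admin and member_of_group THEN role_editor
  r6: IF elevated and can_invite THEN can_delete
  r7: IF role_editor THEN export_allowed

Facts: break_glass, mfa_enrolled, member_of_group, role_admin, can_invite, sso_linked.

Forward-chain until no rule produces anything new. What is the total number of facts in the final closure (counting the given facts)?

11

Round 1: r2 [IF sso_linked THEN session_fresh]; r5 [IF break_glass and role_admin and member_of_group THEN role_editor]. Adds session_fresh, role_editor.
Round 2: r1 [IF role_editor and sso_linked and can_invite THEN elevated]; r7 [IF role_editor THEN export_allowed]. Adds elevated, export_allowed.
Round 3: r6 [IF elevated and can_invite THEN can_delete]. Adds can_delete.
Closure: {break_glass, can_delete, can_invite, elevated, export_allowed, member_of_group, mfa_enrolled, role_admin, role_editor, session_fresh, sso_linked} — 11 facts.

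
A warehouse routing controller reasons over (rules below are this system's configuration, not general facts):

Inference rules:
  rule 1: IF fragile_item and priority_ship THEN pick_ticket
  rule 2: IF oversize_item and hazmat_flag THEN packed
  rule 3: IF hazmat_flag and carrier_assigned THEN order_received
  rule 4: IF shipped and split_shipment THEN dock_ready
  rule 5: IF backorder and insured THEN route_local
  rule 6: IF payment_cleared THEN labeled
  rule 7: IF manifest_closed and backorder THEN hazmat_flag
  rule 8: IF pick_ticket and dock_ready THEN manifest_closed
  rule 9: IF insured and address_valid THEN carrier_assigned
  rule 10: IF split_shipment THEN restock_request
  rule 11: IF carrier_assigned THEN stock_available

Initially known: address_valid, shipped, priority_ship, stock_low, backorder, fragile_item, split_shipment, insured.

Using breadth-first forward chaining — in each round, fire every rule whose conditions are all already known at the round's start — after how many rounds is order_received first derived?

Round 1 fires rule 1, rule 4, rule 5, rule 9, rule 10, giving pick_ticket, dock_ready, route_local, carrier_assigned, restock_request.
Round 2 fires rule 8, rule 11, giving manifest_closed, stock_available.
Round 3 fires rule 7, giving hazmat_flag.
Round 4 fires rule 3, giving order_received.
order_received first appears in round 4.

4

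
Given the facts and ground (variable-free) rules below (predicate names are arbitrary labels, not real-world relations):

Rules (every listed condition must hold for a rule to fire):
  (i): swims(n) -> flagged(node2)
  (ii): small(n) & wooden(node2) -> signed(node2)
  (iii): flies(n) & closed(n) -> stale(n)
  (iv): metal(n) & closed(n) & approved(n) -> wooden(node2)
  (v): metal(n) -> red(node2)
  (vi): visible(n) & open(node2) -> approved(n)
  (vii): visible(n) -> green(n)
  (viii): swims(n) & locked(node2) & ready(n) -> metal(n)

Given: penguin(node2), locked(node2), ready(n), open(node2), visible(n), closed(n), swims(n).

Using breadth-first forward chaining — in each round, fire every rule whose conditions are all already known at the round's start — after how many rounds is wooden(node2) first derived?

[1] (i) [swims(n) -> flagged(node2)]; (vi) [visible(n) & open(node2) -> approved(n)]; (vii) [visible(n) -> green(n)]; (viii) [swims(n) & locked(node2) & ready(n) -> metal(n)]. ⇒ new: flagged(node2), approved(n), green(n), metal(n).
[2] (iv) [metal(n) & closed(n) & approved(n) -> wooden(node2)]; (v) [metal(n) -> red(node2)]. ⇒ new: wooden(node2), red(node2).
wooden(node2) first appears in round 2.

2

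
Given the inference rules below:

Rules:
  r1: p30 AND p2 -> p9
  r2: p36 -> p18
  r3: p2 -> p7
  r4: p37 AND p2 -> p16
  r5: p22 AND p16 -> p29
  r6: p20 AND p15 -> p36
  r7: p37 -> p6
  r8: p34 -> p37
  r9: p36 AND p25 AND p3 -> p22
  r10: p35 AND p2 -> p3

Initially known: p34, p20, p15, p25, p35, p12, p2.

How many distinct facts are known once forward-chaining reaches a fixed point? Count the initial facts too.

Round 1: r3 [p2 -> p7]; r6 [p20 AND p15 -> p36]; r8 [p34 -> p37]; r10 [p35 AND p2 -> p3]. Adds p7, p36, p37, p3.
Round 2: r2 [p36 -> p18]; r4 [p37 AND p2 -> p16]; r7 [p37 -> p6]; r9 [p36 AND p25 AND p3 -> p22]. Adds p18, p16, p6, p22.
Round 3: r5 [p22 AND p16 -> p29]. Adds p29.
Closure: {p12, p15, p16, p18, p2, p20, p22, p25, p29, p3, p34, p35, p36, p37, p6, p7} — 16 facts.

16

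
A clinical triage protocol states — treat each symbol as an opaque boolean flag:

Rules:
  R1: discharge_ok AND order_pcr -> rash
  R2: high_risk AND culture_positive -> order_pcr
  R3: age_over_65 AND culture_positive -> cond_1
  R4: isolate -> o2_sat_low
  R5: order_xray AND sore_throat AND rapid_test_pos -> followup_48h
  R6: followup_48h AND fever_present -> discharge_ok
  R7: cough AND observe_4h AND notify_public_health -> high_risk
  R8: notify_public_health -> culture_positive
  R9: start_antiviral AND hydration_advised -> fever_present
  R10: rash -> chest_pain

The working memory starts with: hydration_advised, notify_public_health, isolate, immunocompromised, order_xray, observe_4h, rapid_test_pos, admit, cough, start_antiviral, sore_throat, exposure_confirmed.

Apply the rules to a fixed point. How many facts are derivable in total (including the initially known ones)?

Round 1: R4 [isolate -> o2_sat_low]; R5 [order_xray AND sore_throat AND rapid_test_pos -> followup_48h]; R7 [cough AND observe_4h AND notify_public_health -> high_risk]; R8 [notify_public_health -> culture_positive]; R9 [start_antiviral AND hydration_advised -> fever_present]. Adds o2_sat_low, followup_48h, high_risk, culture_positive, fever_present.
Round 2: R2 [high_risk AND culture_positive -> order_pcr]; R6 [followup_48h AND fever_present -> discharge_ok]. Adds order_pcr, discharge_ok.
Round 3: R1 [discharge_ok AND order_pcr -> rash]. Adds rash.
Round 4: R10 [rash -> chest_pain]. Adds chest_pain.
Closure: {admit, chest_pain, cough, culture_positive, discharge_ok, exposure_confirmed, fever_present, followup_48h, high_risk, hydration_advised, immunocompromised, isolate, notify_public_health, o2_sat_low, observe_4h, order_pcr, order_xray, rapid_test_pos, rash, sore_throat, start_antiviral} — 21 facts.

21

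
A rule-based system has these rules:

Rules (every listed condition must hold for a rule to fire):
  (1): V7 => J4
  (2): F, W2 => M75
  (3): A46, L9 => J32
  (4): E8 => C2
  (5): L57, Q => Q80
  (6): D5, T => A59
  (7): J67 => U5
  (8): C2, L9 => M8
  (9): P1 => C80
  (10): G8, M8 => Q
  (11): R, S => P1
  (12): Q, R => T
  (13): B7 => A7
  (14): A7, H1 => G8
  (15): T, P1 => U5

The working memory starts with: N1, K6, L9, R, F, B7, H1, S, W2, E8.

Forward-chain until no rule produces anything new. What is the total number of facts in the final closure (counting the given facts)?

Round 1 — (2), (4), (11), (13), derive M75, C2, P1, A7.
Round 2 — (8), (9), (14), derive M8, C80, G8.
Round 3 — (10), derive Q.
Round 4 — (12), derive T.
Round 5 — (15), derive U5.
Closure: {A7, B7, C2, C80, E8, F, G8, H1, K6, L9, M75, M8, N1, P1, Q, R, S, T, U5, W2} — 20 facts.

20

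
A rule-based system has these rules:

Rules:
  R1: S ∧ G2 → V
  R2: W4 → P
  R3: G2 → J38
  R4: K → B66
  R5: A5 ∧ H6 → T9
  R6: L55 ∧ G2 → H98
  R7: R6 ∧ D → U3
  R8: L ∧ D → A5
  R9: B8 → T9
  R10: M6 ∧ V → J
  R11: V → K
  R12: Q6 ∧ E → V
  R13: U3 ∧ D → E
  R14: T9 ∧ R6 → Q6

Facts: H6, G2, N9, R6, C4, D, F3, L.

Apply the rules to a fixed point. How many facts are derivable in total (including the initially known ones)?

Round 1 — R3, R7, R8, derive J38, U3, A5.
Round 2 — R5, R13, derive T9, E.
Round 3 — R14, derive Q6.
Round 4 — R12, derive V.
Round 5 — R11, derive K.
Round 6 — R4, derive B66.
Closure: {A5, B66, C4, D, E, F3, G2, H6, J38, K, L, N9, Q6, R6, T9, U3, V} — 17 facts.

17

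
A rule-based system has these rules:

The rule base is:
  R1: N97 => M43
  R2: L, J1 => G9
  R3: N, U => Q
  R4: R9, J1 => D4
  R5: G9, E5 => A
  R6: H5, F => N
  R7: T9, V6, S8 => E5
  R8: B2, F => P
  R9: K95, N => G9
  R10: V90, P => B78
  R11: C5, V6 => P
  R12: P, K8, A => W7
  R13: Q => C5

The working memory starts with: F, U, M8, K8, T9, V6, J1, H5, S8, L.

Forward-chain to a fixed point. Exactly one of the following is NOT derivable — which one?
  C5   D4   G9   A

D4

Round 1 fires R2, R6, R7, giving G9, N, E5.
Round 2 fires R3, R5, giving Q, A.
Round 3 fires R13, giving C5.
Round 4 fires R11, giving P.
Round 5 fires R12, giving W7.
Derived: A (round 2), C5 (round 3), G9 (round 1). D4 never appears in any round.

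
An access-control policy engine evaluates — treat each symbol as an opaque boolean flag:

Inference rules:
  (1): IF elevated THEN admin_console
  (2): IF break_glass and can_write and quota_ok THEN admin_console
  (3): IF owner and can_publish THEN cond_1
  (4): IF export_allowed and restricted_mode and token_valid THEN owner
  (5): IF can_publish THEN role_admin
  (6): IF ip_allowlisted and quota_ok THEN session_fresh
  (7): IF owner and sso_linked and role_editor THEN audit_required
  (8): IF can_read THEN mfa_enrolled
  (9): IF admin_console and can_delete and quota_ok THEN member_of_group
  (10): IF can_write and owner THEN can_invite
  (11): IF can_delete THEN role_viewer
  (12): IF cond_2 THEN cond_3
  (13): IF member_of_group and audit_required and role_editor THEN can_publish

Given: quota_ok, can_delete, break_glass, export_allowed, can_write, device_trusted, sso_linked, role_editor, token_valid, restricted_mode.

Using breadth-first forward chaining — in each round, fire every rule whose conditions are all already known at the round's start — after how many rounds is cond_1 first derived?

4

[1] (2) [IF break_glass and can_write and quota_ok THEN admin_console]; (4) [IF export_allowed and restricted_mode and token_valid THEN owner]; (11) [IF can_delete THEN role_viewer]. ⇒ new: admin_console, owner, role_viewer.
[2] (7) [IF owner and sso_linked and role_editor THEN audit_required]; (9) [IF admin_console and can_delete and quota_ok THEN member_of_group]; (10) [IF can_write and owner THEN can_invite]. ⇒ new: audit_required, member_of_group, can_invite.
[3] (13) [IF member_of_group and audit_required and role_editor THEN can_publish]. ⇒ new: can_publish.
[4] (3) [IF owner and can_publish THEN cond_1]; (5) [IF can_publish THEN role_admin]. ⇒ new: cond_1, role_admin.
cond_1 first appears in round 4.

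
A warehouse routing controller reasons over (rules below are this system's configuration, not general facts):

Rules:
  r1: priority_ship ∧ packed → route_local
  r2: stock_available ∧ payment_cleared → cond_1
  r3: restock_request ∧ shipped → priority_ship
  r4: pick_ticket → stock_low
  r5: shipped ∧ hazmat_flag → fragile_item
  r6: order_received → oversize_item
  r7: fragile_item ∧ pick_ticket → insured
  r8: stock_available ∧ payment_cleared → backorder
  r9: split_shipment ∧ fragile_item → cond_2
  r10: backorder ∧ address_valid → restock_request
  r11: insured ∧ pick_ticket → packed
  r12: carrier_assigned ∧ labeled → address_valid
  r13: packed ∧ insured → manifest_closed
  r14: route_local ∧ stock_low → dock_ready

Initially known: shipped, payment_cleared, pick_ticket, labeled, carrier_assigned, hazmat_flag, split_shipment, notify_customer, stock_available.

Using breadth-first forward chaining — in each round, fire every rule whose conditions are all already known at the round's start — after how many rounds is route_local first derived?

4

Round 1 — r2, r4, r5, r8, r12, derive cond_1, stock_low, fragile_item, backorder, address_valid.
Round 2 — r7, r9, r10, derive insured, cond_2, restock_request.
Round 3 — r3, r11, derive priority_ship, packed.
Round 4 — r1, r13, derive route_local, manifest_closed.
route_local first appears in round 4.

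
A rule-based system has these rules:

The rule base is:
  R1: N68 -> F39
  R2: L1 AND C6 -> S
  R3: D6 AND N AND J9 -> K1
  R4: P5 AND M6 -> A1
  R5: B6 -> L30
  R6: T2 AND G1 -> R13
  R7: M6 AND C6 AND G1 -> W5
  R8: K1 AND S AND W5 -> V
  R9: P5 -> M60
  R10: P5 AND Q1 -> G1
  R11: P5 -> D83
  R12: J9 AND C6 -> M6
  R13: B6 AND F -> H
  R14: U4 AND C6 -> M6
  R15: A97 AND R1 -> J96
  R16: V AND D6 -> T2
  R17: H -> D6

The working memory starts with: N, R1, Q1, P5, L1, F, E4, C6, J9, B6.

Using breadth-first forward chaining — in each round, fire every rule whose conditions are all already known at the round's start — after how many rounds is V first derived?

[1] R2 [L1 AND C6 -> S]; R5 [B6 -> L30]; R9 [P5 -> M60]; R10 [P5 AND Q1 -> G1]; R11 [P5 -> D83]; R12 [J9 AND C6 -> M6]; R13 [B6 AND F -> H]. ⇒ new: S, L30, M60, G1, D83, M6, H.
[2] R4 [P5 AND M6 -> A1]; R7 [M6 AND C6 AND G1 -> W5]; R17 [H -> D6]. ⇒ new: A1, W5, D6.
[3] R3 [D6 AND N AND J9 -> K1]. ⇒ new: K1.
[4] R8 [K1 AND S AND W5 -> V]. ⇒ new: V.
V first appears in round 4.

4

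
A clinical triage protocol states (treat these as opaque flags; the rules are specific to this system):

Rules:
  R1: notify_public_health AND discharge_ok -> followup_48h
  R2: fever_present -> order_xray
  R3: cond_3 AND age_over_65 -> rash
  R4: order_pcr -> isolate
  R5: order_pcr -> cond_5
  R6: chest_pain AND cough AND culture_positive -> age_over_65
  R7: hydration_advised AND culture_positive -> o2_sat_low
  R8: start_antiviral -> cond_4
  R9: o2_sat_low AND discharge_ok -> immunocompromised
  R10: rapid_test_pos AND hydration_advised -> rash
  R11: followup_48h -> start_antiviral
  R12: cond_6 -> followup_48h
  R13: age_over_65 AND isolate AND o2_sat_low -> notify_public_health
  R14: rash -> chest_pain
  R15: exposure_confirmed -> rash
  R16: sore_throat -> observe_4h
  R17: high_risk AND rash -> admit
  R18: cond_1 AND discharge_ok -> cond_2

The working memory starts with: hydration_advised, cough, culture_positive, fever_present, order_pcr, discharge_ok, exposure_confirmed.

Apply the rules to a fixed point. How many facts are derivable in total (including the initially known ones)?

Round 1: R2 [fever_present -> order_xray]; R4 [order_pcr -> isolate]; R5 [order_pcr -> cond_5]; R7 [hydration_advised AND culture_positive -> o2_sat_low]; R15 [exposure_confirmed -> rash]. Adds order_xray, isolate, cond_5, o2_sat_low, rash.
Round 2: R9 [o2_sat_low AND discharge_ok -> immunocompromised]; R14 [rash -> chest_pain]. Adds immunocompromised, chest_pain.
Round 3: R6 [chest_pain AND cough AND culture_positive -> age_over_65]. Adds age_over_65.
Round 4: R13 [age_over_65 AND isolate AND o2_sat_low -> notify_public_health]. Adds notify_public_health.
Round 5: R1 [notify_public_health AND discharge_ok -> followup_48h]. Adds followup_48h.
Round 6: R11 [followup_48h -> start_antiviral]. Adds start_antiviral.
Round 7: R8 [start_antiviral -> cond_4]. Adds cond_4.
Closure: {age_over_65, chest_pain, cond_4, cond_5, cough, culture_positive, discharge_ok, exposure_confirmed, fever_present, followup_48h, hydration_advised, immunocompromised, isolate, notify_public_health, o2_sat_low, order_pcr, order_xray, rash, start_antiviral} — 19 facts.

19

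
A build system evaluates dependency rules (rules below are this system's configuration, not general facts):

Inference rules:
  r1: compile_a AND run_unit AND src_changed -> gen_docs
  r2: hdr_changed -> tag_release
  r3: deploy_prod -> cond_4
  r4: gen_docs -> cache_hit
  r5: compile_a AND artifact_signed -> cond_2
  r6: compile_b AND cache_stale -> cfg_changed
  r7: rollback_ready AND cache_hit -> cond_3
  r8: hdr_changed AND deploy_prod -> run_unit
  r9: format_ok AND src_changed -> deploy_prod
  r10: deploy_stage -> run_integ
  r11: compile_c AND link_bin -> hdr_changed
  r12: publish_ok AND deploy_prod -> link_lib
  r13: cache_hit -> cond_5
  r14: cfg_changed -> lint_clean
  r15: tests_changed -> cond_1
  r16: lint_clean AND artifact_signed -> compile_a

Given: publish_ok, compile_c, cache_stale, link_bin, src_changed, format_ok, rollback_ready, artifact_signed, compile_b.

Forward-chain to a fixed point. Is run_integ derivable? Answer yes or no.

Round 1: r6 [compile_b AND cache_stale -> cfg_changed]; r9 [format_ok AND src_changed -> deploy_prod]; r11 [compile_c AND link_bin -> hdr_changed]. Adds cfg_changed, deploy_prod, hdr_changed.
Round 2: r2 [hdr_changed -> tag_release]; r3 [deploy_prod -> cond_4]; r8 [hdr_changed AND deploy_prod -> run_unit]; r12 [publish_ok AND deploy_prod -> link_lib]; r14 [cfg_changed -> lint_clean]. Adds tag_release, cond_4, run_unit, link_lib, lint_clean.
Round 3: r16 [lint_clean AND artifact_signed -> compile_a]. Adds compile_a.
Round 4: r1 [compile_a AND run_unit AND src_changed -> gen_docs]; r5 [compile_a AND artifact_signed -> cond_2]. Adds gen_docs, cond_2.
Round 5: r4 [gen_docs -> cache_hit]. Adds cache_hit.
Round 6: r7 [rollback_ready AND cache_hit -> cond_3]; r13 [cache_hit -> cond_5]. Adds cond_3, cond_5.
Fixed point reached. run_integ is concluded only by r10; r10 needs deploy_stage (never derived).

no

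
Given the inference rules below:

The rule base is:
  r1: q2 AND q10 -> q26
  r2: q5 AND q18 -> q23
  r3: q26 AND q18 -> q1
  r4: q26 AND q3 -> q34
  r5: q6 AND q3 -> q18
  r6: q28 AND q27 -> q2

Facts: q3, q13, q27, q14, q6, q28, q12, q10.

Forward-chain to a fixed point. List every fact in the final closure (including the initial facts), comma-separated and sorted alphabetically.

Round 1 fires r5, r6, giving q18, q2.
Round 2 fires r1, giving q26.
Round 3 fires r3, r4, giving q1, q34.

q1, q10, q12, q13, q14, q18, q2, q26, q27, q28, q3, q34, q6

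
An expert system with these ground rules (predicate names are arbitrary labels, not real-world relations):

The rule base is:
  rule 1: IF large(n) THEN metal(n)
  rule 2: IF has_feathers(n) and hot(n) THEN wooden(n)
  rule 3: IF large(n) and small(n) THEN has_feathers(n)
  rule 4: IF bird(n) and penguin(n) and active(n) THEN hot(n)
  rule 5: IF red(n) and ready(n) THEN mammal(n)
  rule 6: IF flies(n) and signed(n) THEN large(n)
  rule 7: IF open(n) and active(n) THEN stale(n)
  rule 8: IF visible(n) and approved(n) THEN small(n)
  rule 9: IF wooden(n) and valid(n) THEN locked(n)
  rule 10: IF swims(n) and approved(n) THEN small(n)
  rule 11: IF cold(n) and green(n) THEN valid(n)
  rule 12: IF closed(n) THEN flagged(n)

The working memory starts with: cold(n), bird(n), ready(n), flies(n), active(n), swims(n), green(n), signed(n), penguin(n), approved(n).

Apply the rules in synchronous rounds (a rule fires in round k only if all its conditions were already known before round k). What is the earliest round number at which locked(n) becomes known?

4

Round 1: rule 4 [IF bird(n) and penguin(n) and active(n) THEN hot(n)]; rule 6 [IF flies(n) and signed(n) THEN large(n)]; rule 10 [IF swims(n) and approved(n) THEN small(n)]; rule 11 [IF cold(n) and green(n) THEN valid(n)]. Adds hot(n), large(n), small(n), valid(n).
Round 2: rule 1 [IF large(n) THEN metal(n)]; rule 3 [IF large(n) and small(n) THEN has_feathers(n)]. Adds metal(n), has_feathers(n).
Round 3: rule 2 [IF has_feathers(n) and hot(n) THEN wooden(n)]. Adds wooden(n).
Round 4: rule 9 [IF wooden(n) and valid(n) THEN locked(n)]. Adds locked(n).
locked(n) first appears in round 4.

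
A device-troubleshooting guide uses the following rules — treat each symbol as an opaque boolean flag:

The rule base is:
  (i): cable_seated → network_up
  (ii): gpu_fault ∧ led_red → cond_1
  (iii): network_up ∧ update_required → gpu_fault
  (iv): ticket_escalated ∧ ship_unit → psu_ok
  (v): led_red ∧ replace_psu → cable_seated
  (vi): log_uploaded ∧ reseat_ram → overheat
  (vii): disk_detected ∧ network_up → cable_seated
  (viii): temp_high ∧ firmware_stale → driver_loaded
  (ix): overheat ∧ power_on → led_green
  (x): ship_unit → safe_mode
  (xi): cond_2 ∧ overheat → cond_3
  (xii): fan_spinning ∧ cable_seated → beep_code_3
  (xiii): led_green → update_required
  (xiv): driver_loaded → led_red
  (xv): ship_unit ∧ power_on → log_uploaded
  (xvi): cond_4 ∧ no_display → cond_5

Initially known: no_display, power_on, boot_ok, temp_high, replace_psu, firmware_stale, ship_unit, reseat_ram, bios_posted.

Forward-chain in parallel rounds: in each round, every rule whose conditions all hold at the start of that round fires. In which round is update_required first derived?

Round 1 — (viii), (x), (xv), derive driver_loaded, safe_mode, log_uploaded.
Round 2 — (vi), (xiv), derive overheat, led_red.
Round 3 — (v), (ix), derive cable_seated, led_green.
Round 4 — (i), (xiii), derive network_up, update_required.
update_required first appears in round 4.

4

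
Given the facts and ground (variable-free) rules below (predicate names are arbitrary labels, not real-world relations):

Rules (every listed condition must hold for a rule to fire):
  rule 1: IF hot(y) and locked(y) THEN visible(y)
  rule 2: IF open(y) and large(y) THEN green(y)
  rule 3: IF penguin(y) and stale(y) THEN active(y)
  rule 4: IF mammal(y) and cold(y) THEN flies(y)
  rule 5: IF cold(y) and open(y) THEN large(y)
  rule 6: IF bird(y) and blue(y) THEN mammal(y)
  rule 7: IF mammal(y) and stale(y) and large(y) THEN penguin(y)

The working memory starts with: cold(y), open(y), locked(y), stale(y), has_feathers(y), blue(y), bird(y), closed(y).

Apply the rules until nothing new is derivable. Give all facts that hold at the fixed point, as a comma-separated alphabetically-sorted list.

active(y), bird(y), blue(y), closed(y), cold(y), flies(y), green(y), has_feathers(y), large(y), locked(y), mammal(y), open(y), penguin(y), stale(y)

Round 1 fires rule 5, rule 6, giving large(y), mammal(y).
Round 2 fires rule 2, rule 4, rule 7, giving green(y), flies(y), penguin(y).
Round 3 fires rule 3, giving active(y).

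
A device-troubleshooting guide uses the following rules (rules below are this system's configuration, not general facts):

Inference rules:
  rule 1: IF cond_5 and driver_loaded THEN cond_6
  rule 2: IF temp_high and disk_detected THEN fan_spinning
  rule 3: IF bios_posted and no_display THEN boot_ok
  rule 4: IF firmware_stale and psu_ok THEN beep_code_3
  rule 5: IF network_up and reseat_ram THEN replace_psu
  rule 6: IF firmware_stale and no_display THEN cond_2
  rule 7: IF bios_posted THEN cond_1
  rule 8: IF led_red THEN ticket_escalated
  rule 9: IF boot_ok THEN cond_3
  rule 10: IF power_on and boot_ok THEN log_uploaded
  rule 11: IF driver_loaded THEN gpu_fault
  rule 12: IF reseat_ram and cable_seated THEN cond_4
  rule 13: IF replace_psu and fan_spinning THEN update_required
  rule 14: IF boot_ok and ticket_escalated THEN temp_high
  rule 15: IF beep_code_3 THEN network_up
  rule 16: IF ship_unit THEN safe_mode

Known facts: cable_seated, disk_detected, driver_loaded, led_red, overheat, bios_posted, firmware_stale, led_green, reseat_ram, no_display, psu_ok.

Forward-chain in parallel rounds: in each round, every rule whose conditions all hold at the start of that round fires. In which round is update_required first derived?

Round 1: rule 3 [IF bios_posted and no_display THEN boot_ok]; rule 4 [IF firmware_stale and psu_ok THEN beep_code_3]; rule 6 [IF firmware_stale and no_display THEN cond_2]; rule 7 [IF bios_posted THEN cond_1]; rule 8 [IF led_red THEN ticket_escalated]; rule 11 [IF driver_loaded THEN gpu_fault]; rule 12 [IF reseat_ram and cable_seated THEN cond_4]. Adds boot_ok, beep_code_3, cond_2, cond_1, ticket_escalated, gpu_fault, cond_4.
Round 2: rule 9 [IF boot_ok THEN cond_3]; rule 14 [IF boot_ok and ticket_escalated THEN temp_high]; rule 15 [IF beep_code_3 THEN network_up]. Adds cond_3, temp_high, network_up.
Round 3: rule 2 [IF temp_high and disk_detected THEN fan_spinning]; rule 5 [IF network_up and reseat_ram THEN replace_psu]. Adds fan_spinning, replace_psu.
Round 4: rule 13 [IF replace_psu and fan_spinning THEN update_required]. Adds update_required.
update_required first appears in round 4.

4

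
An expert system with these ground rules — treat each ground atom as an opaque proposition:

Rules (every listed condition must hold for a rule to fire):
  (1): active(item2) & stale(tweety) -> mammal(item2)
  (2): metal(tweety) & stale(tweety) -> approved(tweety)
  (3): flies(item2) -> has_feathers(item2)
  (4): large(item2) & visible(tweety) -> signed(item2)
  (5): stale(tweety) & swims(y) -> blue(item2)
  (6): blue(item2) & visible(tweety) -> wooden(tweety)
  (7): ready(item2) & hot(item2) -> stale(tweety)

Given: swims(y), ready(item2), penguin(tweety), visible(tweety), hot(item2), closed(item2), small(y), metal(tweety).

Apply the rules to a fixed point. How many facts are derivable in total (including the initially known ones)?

Round 1 — (7), derive stale(tweety).
Round 2 — (2), (5), derive approved(tweety), blue(item2).
Round 3 — (6), derive wooden(tweety).
Closure: {approved(tweety), blue(item2), closed(item2), hot(item2), metal(tweety), penguin(tweety), ready(item2), small(y), stale(tweety), swims(y), visible(tweety), wooden(tweety)} — 12 facts.

12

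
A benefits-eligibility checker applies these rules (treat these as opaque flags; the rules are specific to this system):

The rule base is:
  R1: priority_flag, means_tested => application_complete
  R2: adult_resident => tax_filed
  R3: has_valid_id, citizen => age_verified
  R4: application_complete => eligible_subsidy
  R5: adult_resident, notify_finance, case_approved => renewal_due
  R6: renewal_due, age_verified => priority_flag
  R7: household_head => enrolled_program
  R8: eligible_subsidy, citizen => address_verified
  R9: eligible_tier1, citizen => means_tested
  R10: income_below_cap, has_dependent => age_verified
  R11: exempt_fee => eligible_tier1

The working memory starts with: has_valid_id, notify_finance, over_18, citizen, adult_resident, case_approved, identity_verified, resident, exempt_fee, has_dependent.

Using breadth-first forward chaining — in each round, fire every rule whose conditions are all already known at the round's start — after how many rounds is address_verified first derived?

Round 1 — R2, R3, R5, R11, derive tax_filed, age_verified, renewal_due, eligible_tier1.
Round 2 — R6, R9, derive priority_flag, means_tested.
Round 3 — R1, derive application_complete.
Round 4 — R4, derive eligible_subsidy.
Round 5 — R8, derive address_verified.
address_verified first appears in round 5.

5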